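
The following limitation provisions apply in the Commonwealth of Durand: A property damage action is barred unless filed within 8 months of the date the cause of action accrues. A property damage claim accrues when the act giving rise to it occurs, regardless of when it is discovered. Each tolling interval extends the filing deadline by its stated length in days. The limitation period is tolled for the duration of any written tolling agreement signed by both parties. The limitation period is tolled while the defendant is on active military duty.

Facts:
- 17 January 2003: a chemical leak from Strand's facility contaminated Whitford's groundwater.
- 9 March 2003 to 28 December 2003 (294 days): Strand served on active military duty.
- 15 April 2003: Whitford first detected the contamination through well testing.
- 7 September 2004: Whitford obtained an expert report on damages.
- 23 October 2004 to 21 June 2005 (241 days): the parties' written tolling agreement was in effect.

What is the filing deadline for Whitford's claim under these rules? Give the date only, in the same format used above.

Because the rule ties accrual to occurrence, the claim accrued on 17 January 2003, not on the 15 April 2003 discovery date.
The untolled deadline — 8 months after 17 January 2003 — is 17 September 2003.
Because the defendant's active military service ran from 9 March 2003 to 28 December 2003, the deadline is extended by 294 days to 7 July 2004.
The written tolling agreement starting 23 October 2004 came too late — the period had run on 7 July 2004 — and so does not extend the deadline.
Nothing else in the chronology tolls or restarts the period.

7 July 2004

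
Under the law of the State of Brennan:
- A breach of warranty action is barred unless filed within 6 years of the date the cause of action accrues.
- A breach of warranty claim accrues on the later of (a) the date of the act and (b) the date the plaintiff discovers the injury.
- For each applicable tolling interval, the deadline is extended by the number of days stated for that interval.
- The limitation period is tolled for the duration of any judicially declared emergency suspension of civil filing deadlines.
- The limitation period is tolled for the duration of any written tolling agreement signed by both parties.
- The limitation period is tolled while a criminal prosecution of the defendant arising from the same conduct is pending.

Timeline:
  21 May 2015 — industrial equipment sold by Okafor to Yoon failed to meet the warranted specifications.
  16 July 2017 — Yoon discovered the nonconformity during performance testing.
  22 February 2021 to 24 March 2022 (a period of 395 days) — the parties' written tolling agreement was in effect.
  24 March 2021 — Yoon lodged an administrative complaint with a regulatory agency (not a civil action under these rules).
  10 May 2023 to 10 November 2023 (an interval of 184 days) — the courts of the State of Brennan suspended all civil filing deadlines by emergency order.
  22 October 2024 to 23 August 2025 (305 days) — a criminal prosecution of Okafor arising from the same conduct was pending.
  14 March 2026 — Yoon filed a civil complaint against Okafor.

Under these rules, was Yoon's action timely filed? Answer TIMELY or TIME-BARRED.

TIME-BARRED

Because discovery on 16 July 2017 post-dates the 21 May 2015 act, accrual under the later-of rule falls on 16 July 2017.
6 years from 16 July 2017 is 16 July 2023.
The written tolling agreement from 22 February 2021 to 24 March 2022 tolled the period for 395 days, extending the deadline to 14 August 2024.
The emergency suspension of filing deadlines from 10 May 2023 to 10 November 2023 tolled the period for 184 days, extending the deadline to 14 February 2025.
Because the pending criminal prosecution ran from 22 October 2024 to 23 August 2025, the deadline is extended by 305 days to 16 December 2025.
None of the other events listed affects the running of the period under the stated rules.
Filing on 14 March 2026 missed the 16 December 2025 deadline — the action is time-barred.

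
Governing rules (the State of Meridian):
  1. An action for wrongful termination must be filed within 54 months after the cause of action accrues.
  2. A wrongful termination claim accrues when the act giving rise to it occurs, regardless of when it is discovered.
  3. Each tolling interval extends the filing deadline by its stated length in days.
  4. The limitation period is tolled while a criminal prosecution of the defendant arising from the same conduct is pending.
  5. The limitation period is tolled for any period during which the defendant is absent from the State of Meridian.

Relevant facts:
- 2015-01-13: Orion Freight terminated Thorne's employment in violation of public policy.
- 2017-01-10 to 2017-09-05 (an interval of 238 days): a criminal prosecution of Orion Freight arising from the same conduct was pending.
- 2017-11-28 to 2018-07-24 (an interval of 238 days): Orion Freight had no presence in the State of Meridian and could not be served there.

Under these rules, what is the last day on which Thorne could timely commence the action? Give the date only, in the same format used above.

The cause of action accrued on 2015-01-13, the date of the act.
54 months from 2015-01-13 is 2019-07-13.
Because the pending criminal prosecution ran from 2017-01-10 to 2017-09-05, the deadline is extended by 238 days to 2020-03-07.
The period was tolled for 238 days by the defendant's absence from the jurisdiction (2017-11-28 to 2018-07-24), pushing the deadline to 2020-10-31.

2020-10-31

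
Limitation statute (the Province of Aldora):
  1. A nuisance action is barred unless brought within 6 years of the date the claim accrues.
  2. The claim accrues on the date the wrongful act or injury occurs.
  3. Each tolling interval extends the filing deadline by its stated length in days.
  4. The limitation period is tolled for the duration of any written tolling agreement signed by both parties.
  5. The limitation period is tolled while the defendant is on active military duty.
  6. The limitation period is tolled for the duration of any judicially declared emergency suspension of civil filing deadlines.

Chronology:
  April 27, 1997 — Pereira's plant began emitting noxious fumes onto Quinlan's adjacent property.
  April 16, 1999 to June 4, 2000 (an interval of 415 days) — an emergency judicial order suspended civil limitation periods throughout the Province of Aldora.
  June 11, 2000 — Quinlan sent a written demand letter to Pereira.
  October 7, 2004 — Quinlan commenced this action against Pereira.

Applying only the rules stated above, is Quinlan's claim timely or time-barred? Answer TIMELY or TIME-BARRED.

The limitation period began to run on April 27, 1997.
6 years from April 27, 1997 is April 27, 2003.
Because the emergency suspension of filing deadlines ran from April 16, 1999 to June 4, 2000, the deadline is extended by 415 days to June 15, 2004.
None of the other events listed affects the running of the period under the stated rules.
Filing on October 7, 2004 missed the June 15, 2004 deadline — the action is time-barred.

TIME-BARRED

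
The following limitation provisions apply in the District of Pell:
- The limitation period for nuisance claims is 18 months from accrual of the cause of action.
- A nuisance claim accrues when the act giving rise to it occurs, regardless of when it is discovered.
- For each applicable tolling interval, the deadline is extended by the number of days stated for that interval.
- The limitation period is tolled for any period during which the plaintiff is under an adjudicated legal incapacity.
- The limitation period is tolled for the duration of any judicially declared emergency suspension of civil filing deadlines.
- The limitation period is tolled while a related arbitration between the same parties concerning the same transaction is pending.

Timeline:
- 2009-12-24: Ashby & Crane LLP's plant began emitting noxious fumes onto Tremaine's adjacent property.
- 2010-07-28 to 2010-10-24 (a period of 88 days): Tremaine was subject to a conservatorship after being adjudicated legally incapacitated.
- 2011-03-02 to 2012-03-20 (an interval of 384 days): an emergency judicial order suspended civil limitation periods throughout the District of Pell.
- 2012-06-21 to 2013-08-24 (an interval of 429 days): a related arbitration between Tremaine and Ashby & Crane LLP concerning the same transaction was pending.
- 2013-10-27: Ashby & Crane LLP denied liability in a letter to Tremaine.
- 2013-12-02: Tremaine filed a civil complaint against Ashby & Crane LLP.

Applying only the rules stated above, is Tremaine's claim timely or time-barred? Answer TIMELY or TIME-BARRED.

TIMELY

The claim accrued on 2009-12-24, when the wrongful act occurred.
18 months from 2009-12-24 is 2011-06-24.
The period was tolled for 88 days by the plaintiff's legal incapacity (2010-07-28 to 2010-10-24), pushing the deadline to 2011-09-20.
Because the emergency suspension of filing deadlines ran from 2011-03-02 to 2012-03-20, the deadline is extended by 384 days to 2012-10-08.
Because the pending related arbitration ran from 2012-06-21 to 2013-08-24, the deadline is extended by 429 days to 2013-12-11.
The other events in the timeline have no effect on the limitation period under the stated rules.
Tremaine filed on 2013-12-02, before the 2013-12-11 deadline, so the action is timely.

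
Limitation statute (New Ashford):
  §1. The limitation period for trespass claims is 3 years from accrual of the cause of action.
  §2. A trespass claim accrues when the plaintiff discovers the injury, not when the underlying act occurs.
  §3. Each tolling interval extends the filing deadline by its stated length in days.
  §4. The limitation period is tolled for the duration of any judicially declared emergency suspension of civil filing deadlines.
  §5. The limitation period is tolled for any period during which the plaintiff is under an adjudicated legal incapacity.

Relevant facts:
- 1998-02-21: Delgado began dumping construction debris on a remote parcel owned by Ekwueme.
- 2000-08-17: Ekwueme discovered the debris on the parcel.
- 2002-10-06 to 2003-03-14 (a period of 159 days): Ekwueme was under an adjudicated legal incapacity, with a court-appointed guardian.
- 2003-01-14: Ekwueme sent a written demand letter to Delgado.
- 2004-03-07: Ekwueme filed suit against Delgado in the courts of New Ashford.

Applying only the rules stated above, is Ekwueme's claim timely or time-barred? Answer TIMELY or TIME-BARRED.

The claim did not accrue until Ekwueme discovered the injury on 2000-08-17; the 1998-02-21 act date does not start the clock under the stated rule.
3 years from 2000-08-17 is 2003-08-17.
Because the plaintiff's legal incapacity ran from 2002-10-06 to 2003-03-14, the deadline is extended by 159 days to 2004-01-23.
None of the other events listed affects the running of the period under the stated rules.
The 2004-03-07 filing falls after the 2004-01-23 deadline; the claim is time-barred.

TIME-BARRED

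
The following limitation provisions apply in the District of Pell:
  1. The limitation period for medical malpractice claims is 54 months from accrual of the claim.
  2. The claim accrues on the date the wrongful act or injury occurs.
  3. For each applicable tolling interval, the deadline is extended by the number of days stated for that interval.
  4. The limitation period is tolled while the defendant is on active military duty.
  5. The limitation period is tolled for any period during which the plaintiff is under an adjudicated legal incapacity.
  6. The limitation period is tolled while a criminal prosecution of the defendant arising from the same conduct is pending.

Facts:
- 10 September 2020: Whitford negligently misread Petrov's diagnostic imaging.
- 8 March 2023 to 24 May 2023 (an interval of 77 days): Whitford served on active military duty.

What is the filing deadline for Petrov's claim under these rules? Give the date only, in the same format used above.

26 May 2025

The claim accrued on 10 September 2020, when the wrongful act occurred.
Adding the 54 months base period to 10 September 2020 gives a deadline of 10 March 2025, before any tolling.
The defendant's active military service from 8 March 2023 to 24 May 2023 tolled the period for 77 days, extending the deadline to 26 May 2025.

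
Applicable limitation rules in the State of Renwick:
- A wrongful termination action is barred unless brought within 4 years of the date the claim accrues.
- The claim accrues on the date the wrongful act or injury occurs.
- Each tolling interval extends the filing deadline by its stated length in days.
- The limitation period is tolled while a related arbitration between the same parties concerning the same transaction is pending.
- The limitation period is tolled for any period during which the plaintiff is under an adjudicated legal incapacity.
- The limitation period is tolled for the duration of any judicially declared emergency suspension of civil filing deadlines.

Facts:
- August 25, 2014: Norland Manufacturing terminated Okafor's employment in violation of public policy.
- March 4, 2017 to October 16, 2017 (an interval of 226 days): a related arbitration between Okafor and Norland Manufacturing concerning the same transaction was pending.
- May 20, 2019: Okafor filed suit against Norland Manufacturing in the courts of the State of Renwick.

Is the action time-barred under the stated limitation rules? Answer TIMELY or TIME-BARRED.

The claim accrued on August 25, 2014, when the wrongful act occurred.
Adding the 4 years base period to August 25, 2014 gives a deadline of August 25, 2018, before any tolling.
The period was tolled for 226 days by the pending related arbitration (March 4, 2017 to October 16, 2017), pushing the deadline to April 8, 2019.
Filing on May 20, 2019 missed the April 8, 2019 deadline — the action is time-barred.

TIME-BARRED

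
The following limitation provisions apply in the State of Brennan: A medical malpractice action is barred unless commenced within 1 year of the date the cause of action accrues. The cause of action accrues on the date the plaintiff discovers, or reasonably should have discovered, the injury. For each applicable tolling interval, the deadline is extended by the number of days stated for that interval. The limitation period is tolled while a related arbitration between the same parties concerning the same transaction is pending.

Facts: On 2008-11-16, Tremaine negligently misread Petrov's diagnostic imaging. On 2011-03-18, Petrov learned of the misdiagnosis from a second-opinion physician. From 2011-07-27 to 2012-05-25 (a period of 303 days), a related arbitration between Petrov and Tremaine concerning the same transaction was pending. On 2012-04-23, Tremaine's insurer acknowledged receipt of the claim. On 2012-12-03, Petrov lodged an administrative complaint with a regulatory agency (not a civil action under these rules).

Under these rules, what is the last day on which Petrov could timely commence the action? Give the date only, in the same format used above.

The claim did not accrue until Petrov discovered the injury on 2011-03-18; the 2008-11-16 act date does not start the clock under the stated rule.
The untolled deadline — 1 year after 2011-03-18 — is 2012-03-18.
Because the pending related arbitration ran from 2011-07-27 to 2012-05-25, the deadline is extended by 303 days to 2013-01-15.
None of the other events listed affects the running of the period under the stated rules.

2013-01-15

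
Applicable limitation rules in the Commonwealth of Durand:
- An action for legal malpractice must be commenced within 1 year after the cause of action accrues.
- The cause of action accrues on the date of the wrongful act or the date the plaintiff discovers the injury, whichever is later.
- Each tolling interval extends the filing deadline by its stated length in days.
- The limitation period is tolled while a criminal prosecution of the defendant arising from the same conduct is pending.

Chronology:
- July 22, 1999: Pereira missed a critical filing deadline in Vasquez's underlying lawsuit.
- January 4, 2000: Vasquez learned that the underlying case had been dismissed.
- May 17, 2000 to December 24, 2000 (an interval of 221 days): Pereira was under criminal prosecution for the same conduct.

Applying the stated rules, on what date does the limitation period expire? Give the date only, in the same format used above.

The claim accrued on January 4, 2000 — the later of the July 22, 1999 act and the January 4, 2000 discovery.
The untolled deadline — 1 year after January 4, 2000 — is January 4, 2001.
The pending criminal prosecution from May 17, 2000 to December 24, 2000 tolled the period for 221 days, extending the deadline to August 13, 2001.

August 13, 2001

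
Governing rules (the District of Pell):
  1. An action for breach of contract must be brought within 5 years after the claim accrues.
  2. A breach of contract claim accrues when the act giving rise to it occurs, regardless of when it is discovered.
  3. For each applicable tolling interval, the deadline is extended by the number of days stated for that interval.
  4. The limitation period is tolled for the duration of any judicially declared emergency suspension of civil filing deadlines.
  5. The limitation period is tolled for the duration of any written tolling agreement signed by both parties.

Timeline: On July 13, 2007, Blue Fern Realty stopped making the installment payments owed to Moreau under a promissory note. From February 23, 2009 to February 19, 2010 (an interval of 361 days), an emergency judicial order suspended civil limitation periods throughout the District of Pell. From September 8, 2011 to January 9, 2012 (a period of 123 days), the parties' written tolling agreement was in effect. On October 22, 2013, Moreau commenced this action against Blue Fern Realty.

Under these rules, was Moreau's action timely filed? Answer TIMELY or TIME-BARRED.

TIMELY

The claim accrued on July 13, 2007, the date of the act.
The untolled deadline — 5 years after July 13, 2007 — is July 13, 2012.
The emergency suspension of filing deadlines from February 23, 2009 to February 19, 2010 tolled the period for 361 days, extending the deadline to July 9, 2013.
The written tolling agreement from September 8, 2011 to January 9, 2012 tolled the period for 123 days, extending the deadline to November 9, 2013.
Moreau filed on October 22, 2013, before the November 9, 2013 deadline, so the action is timely.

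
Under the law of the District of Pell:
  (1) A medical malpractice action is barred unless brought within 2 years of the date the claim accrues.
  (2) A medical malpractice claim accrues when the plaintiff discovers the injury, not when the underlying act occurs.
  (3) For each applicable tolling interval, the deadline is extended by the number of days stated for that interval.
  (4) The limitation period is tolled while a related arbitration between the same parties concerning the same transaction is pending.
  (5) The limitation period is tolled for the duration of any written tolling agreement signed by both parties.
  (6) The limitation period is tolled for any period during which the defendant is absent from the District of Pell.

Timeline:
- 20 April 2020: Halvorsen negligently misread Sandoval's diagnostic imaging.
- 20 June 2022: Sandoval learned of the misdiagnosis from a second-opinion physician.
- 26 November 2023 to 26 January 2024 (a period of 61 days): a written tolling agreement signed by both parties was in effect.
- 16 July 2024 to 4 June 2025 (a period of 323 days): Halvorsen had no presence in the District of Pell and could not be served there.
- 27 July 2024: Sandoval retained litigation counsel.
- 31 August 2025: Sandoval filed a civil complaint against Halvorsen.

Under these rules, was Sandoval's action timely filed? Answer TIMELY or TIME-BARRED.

Accrual is tied to discovery, so the period began on 20 June 2022 rather than on 20 April 2020 when the act occurred.
The untolled deadline — 2 years after 20 June 2022 — is 20 June 2024.
The period was tolled for 61 days by the written tolling agreement (26 November 2023 to 26 January 2024), pushing the deadline to 20 August 2024.
The period was tolled for 323 days by the defendant's absence from the jurisdiction (16 July 2024 to 4 June 2025), pushing the deadline to 9 July 2025.
The other events in the timeline have no effect on the limitation period under the stated rules.
The 31 August 2025 filing falls after the 9 July 2025 deadline; the claim is time-barred.

TIME-BARRED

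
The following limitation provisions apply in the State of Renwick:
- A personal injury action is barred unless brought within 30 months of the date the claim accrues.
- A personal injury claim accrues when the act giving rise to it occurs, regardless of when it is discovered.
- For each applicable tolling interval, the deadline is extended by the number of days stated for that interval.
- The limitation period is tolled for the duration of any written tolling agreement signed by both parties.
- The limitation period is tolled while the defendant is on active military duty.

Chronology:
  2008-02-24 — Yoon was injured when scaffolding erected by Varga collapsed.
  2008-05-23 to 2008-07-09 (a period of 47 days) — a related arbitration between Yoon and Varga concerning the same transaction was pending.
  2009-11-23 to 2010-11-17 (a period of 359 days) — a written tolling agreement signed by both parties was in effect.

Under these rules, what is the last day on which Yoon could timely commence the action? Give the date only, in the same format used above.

The claim accrued on 2008-02-24, when the wrongful act occurred.
The untolled deadline — 30 months after 2008-02-24 — is 2010-08-24.
The period was tolled for 359 days by the written tolling agreement (2009-11-23 to 2010-11-17), pushing the deadline to 2011-08-18.
Although a pending arbitration ran from 2008-05-23 to 2008-07-09, the stated rules do not make that a tolling event, so it is disregarded.

2011-08-18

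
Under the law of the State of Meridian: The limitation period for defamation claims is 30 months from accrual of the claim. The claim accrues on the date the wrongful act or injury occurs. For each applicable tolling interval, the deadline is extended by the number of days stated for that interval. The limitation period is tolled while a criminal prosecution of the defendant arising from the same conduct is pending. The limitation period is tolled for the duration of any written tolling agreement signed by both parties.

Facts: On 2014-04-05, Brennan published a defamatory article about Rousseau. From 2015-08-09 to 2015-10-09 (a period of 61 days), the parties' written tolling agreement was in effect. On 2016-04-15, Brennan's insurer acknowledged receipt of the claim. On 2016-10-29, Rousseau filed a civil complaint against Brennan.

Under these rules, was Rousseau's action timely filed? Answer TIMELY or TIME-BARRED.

The claim accrued on 2014-04-05, the date of the act.
The untolled deadline — 30 months after 2014-04-05 — is 2016-10-05.
The written tolling agreement from 2015-08-09 to 2015-10-09 tolled the period for 61 days, extending the deadline to 2016-12-05.
The other events in the timeline have no effect on the limitation period under the stated rules.
Filing on 2016-10-29 beat the 2016-12-05 deadline — the action is timely.

TIMELY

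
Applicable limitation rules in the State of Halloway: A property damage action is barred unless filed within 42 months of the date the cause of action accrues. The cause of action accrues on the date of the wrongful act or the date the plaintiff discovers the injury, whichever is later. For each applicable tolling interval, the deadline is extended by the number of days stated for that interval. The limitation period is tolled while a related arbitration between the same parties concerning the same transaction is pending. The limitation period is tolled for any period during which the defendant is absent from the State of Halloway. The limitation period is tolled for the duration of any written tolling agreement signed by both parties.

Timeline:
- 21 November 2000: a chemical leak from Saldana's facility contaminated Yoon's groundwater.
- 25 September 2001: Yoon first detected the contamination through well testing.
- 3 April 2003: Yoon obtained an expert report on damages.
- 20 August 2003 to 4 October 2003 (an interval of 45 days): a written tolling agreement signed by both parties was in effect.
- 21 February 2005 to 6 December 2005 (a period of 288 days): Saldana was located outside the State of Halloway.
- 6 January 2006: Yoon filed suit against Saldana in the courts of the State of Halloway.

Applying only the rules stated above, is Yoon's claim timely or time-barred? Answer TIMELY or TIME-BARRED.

The claim accrued on 25 September 2001 — the later of the 21 November 2000 act and the 25 September 2001 discovery.
42 months from 25 September 2001 is 25 March 2005.
Because the written tolling agreement ran from 20 August 2003 to 4 October 2003, the deadline is extended by 45 days to 9 May 2005.
Because the defendant's absence from the jurisdiction ran from 21 February 2005 to 6 December 2005, the deadline is extended by 288 days to 21 February 2006.
Nothing else in the chronology tolls or restarts the period.
The 6 January 2006 filing precedes the 21 February 2006 deadline; the claim is timely.

TIMELY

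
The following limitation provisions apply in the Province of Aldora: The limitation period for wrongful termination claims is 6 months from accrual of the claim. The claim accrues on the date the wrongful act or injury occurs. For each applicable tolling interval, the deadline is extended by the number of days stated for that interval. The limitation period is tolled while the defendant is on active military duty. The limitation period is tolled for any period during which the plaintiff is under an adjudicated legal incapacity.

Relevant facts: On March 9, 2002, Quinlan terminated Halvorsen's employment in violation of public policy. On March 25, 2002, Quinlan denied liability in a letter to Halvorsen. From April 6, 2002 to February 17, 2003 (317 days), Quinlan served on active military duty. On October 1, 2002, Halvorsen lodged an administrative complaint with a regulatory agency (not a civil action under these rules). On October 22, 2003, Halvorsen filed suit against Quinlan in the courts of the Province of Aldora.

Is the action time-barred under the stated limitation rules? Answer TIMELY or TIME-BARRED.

TIME-BARRED

The claim accrued on March 9, 2002, when the wrongful act occurred.
The untolled deadline — 6 months after March 9, 2002 — is September 9, 2002.
Because the defendant's active military service ran from April 6, 2002 to February 17, 2003, the deadline is extended by 317 days to July 23, 2003.
The other events in the timeline have no effect on the limitation period under the stated rules.
Filing on October 22, 2003 missed the July 23, 2003 deadline — the action is time-barred.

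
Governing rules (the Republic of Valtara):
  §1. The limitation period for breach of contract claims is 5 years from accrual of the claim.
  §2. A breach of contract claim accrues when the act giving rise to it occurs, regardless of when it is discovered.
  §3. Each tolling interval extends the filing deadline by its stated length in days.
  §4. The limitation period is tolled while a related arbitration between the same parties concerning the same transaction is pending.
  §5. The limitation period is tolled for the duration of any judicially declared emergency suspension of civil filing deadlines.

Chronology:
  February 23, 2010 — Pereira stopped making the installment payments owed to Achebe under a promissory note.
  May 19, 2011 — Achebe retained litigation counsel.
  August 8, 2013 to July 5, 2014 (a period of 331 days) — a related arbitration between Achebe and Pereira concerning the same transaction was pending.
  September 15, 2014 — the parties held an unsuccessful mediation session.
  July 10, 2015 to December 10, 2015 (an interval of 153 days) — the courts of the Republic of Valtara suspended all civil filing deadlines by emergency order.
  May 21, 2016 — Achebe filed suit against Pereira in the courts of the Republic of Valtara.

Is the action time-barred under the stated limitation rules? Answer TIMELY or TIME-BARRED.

The claim accrued on February 23, 2010, when the wrongful act occurred.
Adding the 5 years base period to February 23, 2010 gives a deadline of February 23, 2015, before any tolling.
Because the pending related arbitration ran from August 8, 2013 to July 5, 2014, the deadline is extended by 331 days to January 20, 2016.
Because the emergency suspension of filing deadlines ran from July 10, 2015 to December 10, 2015, the deadline is extended by 153 days to June 21, 2016.
None of the other events listed affects the running of the period under the stated rules.
The May 21, 2016 filing precedes the June 21, 2016 deadline; the claim is timely.

TIMELY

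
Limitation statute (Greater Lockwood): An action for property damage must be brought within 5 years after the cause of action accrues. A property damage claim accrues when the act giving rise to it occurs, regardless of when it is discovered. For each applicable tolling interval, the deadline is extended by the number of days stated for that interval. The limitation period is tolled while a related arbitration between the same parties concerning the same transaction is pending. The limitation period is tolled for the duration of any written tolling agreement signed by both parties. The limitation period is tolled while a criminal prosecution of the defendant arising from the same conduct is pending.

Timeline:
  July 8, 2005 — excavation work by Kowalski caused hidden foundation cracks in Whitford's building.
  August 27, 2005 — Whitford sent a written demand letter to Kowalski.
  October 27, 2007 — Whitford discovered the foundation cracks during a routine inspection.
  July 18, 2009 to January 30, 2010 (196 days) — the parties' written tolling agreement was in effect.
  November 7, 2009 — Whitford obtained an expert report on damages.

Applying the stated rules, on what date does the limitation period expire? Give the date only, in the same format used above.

The claim accrued on July 8, 2005, when the wrongful act occurred; under the stated occurrence rule the October 27, 2007 discovery does not delay accrual.
5 years from July 8, 2005 is July 8, 2010.
The written tolling agreement from July 18, 2009 to January 30, 2010 tolled the period for 196 days, extending the deadline to January 20, 2011.
None of the other events listed affects the running of the period under the stated rules.

January 20, 2011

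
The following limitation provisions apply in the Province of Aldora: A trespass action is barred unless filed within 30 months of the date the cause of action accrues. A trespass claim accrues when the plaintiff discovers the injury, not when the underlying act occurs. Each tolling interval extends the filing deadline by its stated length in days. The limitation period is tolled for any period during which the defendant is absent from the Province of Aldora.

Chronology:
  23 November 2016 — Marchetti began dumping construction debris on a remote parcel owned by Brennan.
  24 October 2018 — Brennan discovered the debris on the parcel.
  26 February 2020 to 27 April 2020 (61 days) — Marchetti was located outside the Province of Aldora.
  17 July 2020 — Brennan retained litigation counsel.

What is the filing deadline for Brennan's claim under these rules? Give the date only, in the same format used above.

24 June 2021

Accrual is tied to discovery, so the period began on 24 October 2018 rather than on 23 November 2016 when the act occurred.
Adding the 30 months base period to 24 October 2018 gives a deadline of 24 April 2021, before any tolling.
The period was tolled for 61 days by the defendant's absence from the jurisdiction (26 February 2020 to 27 April 2020), pushing the deadline to 24 June 2021.
Nothing else in the chronology tolls or restarts the period.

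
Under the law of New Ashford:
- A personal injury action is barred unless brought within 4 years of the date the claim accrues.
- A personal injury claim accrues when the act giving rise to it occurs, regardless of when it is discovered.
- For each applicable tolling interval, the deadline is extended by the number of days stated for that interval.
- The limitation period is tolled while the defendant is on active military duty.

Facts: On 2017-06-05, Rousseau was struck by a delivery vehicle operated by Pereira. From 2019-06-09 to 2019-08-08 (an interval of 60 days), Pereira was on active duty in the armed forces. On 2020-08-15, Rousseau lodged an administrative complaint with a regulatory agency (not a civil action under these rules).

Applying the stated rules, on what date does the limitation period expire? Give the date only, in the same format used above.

The claim accrued on 2017-06-05, the date of the act.
Adding the 4 years base period to 2017-06-05 gives a deadline of 2021-06-05, before any tolling.
Because the defendant's active military service ran from 2019-06-09 to 2019-08-08, the deadline is extended by 60 days to 2021-08-04.
Nothing else in the chronology tolls or restarts the period.

2021-08-04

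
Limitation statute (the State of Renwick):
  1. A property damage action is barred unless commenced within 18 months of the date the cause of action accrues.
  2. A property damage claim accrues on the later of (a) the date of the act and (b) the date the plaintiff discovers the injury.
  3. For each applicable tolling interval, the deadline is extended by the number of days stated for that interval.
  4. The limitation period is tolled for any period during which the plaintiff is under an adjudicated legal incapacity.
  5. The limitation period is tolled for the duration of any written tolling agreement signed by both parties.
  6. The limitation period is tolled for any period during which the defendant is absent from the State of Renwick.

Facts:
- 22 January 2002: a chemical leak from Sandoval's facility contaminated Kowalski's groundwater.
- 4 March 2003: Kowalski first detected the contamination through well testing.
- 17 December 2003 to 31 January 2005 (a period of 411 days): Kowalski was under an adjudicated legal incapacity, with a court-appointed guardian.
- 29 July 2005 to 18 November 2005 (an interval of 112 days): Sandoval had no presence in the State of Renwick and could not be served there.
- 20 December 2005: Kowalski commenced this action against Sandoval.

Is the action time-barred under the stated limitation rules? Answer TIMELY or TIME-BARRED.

TIMELY

Taking the later of the act (22 January 2002) and discovery (4 March 2003), the claim accrued on 4 March 2003.
18 months from 4 March 2003 is 4 September 2004.
The period was tolled for 411 days by the plaintiff's legal incapacity (17 December 2003 to 31 January 2005), pushing the deadline to 20 October 2005.
Because the defendant's absence from the jurisdiction ran from 29 July 2005 to 18 November 2005, the deadline is extended by 112 days to 9 February 2006.
Filing on 20 December 2005 beat the 9 February 2006 deadline — the action is timely.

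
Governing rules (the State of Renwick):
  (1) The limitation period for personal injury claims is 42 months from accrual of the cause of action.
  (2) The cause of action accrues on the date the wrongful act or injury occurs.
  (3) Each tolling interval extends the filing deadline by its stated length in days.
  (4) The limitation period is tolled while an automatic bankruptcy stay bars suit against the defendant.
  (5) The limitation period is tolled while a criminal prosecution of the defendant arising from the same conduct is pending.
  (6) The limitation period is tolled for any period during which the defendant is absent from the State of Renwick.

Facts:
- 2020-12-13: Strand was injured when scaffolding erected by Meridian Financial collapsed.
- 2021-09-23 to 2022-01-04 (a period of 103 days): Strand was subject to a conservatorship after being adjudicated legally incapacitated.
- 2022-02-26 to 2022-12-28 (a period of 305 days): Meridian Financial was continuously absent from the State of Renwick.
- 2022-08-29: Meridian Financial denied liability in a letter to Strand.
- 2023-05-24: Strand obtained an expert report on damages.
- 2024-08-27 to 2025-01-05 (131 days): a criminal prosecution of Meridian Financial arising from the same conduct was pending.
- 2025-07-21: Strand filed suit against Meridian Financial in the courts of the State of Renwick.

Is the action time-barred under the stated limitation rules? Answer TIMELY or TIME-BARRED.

TIMELY

The claim accrued on 2020-12-13, when the wrongful act occurred.
Adding the 42 months base period to 2020-12-13 gives a deadline of 2024-06-13, before any tolling.
Because the defendant's absence from the jurisdiction ran from 2022-02-26 to 2022-12-28, the deadline is extended by 305 days to 2025-04-14.
Because the pending criminal prosecution ran from 2024-08-27 to 2025-01-05, the deadline is extended by 131 days to 2025-08-23.
The plaintiff's legal incapacity from 2021-09-23 to 2022-01-04 does not toll the period, because no stated rule makes the plaintiff's incapacity a tolling event.
None of the other events listed affects the running of the period under the stated rules.
The 2025-07-21 filing precedes the 2025-08-23 deadline; the claim is timely.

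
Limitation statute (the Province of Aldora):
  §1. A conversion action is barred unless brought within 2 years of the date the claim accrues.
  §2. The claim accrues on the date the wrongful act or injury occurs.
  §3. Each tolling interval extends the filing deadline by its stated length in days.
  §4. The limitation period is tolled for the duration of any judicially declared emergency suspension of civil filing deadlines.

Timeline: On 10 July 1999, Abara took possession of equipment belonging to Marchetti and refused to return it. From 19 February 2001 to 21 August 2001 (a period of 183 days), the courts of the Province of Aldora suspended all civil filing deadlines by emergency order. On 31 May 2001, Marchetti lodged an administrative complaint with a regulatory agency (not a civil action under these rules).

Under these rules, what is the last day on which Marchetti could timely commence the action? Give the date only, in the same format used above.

The claim accrued on 10 July 1999, the date of the act.
Adding the 2 years base period to 10 July 1999 gives a deadline of 10 July 2001, before any tolling.
The period was tolled for 183 days by the emergency suspension of filing deadlines (19 February 2001 to 21 August 2001), pushing the deadline to 9 January 2002.
None of the other events listed affects the running of the period under the stated rules.

9 January 2002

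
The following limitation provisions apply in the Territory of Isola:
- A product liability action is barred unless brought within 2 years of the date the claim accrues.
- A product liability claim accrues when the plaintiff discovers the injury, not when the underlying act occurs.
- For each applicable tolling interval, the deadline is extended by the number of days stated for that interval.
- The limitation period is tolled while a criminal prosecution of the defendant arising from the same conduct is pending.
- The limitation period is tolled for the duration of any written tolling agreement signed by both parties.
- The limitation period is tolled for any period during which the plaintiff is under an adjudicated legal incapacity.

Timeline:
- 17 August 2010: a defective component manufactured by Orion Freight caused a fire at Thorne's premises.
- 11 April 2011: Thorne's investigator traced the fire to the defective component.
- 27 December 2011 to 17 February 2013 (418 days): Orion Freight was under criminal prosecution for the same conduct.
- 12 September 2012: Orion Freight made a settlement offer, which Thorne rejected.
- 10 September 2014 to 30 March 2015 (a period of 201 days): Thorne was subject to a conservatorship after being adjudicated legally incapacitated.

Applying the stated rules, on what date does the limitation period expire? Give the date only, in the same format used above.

3 June 2014

Accrual is tied to discovery, so the period began on 11 April 2011 rather than on 17 August 2010 when the act occurred.
Adding the 2 years base period to 11 April 2011 gives a deadline of 11 April 2013, before any tolling.
Because the pending criminal prosecution ran from 27 December 2011 to 17 February 2013, the deadline is extended by 418 days to 3 June 2014.
By the time the plaintiff's legal incapacity began on 10 September 2014, the limitation period had already expired on 3 June 2014; that interval cannot revive it.
Nothing else in the chronology tolls or restarts the period.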